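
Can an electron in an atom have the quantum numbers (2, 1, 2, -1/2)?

Not allowed

The magnetic quantum number must satisfy −l ≤ m_l ≤ l. With l = 1, m_l can only be -1, 0, 1, so m_l = 2 is forbidden.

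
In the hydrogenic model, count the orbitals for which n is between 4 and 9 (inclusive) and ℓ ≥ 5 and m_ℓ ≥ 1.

60

Work shell by shell — for each n, count the (ℓ, m_ℓ) pairs that satisfy ℓ ≥ 5 and m_ℓ ≥ 1:
n=6 → 5; n=7 → 11; n=8 → 18; n=9 → 26.
Total orbitals: 5 + 11 + 18 + 26 = 60.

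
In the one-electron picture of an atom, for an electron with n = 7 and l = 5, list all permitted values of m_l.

m_l takes every integer from −l to +l. With l = 5 that gives the 11 values -5, -4, -3, -2, -1, 0, 1, 2, 3, 4, 5.

-5, -4, -3, -2, -1, 0, 1, 2, 3, 4, 5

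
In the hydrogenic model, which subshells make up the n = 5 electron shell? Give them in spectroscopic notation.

For n = 5, l runs from 0 to 4. In spectroscopic notation l = 0,1,2,… ↔ s,p,d,f,g,h,i, so the subshells are 5s, 5p, 5d, 5f, 5g.

5s, 5p, 5d, 5f, 5g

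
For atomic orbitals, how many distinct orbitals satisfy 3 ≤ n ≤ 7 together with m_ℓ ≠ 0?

110

Per-shell orbital counts meeting the constraint:
n=3 → 6; n=4 → 12; n=5 → 20; n=6 → 30; n=7 → 42.
Total orbitals: 6 + 12 + 20 + 30 + 42 = 110.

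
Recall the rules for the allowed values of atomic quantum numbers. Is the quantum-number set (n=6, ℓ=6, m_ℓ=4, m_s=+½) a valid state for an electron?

Invalid

The orbital quantum number must satisfy 0 ≤ ℓ ≤ n−1. With n = 6 the allowed ℓ values are 0, 1, 2, 3, 4, 5, so ℓ = 6 is out of range.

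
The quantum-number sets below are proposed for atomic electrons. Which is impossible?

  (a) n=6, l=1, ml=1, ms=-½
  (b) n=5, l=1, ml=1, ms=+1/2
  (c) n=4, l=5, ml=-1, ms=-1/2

(c) has l = 5 ≥ n = 4, violating 0 ≤ l ≤ n−1.
The remaining sets (a), (b) satisfy all four rules.

(c)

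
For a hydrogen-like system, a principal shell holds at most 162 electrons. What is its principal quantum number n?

n = 9

2n² = 162 ⇒ n² = 81 ⇒ n = 9.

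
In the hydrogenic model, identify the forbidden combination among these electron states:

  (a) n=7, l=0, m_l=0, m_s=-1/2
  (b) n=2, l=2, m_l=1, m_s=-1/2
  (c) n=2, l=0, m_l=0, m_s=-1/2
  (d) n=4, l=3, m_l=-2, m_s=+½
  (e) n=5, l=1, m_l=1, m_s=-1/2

(b) has l = 2 ≥ n = 2, violating 0 ≤ l ≤ n−1.
The remaining sets (a), (c), (d), (e) satisfy all four rules.

(b)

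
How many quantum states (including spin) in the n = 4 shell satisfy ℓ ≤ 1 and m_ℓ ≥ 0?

6

Contributions: ℓ=0 → 1; ℓ=1 → 2.
Orbitals: 1 + 2 = 3. Each orbital carries two spin states, so 3 × 2 = 6 states.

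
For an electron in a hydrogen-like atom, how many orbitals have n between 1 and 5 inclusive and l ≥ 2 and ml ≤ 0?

Count contributing orbitals for each principal shell:
n=3 → 3; n=4 → 7; n=5 → 12.
Total orbitals: 3 + 7 + 12 = 22.

22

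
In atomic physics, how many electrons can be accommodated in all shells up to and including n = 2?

Total orbitals = 1² + 2² = 5. Doubling for spin gives 10 electrons.

10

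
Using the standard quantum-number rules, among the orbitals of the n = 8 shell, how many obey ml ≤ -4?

10

With n = 8 the allowed l are 0, 1, …, 7.
The (l, ml) pairs meeting ml ≤ -4 give: l=4 → 1; l=5 → 2; l=6 → 3; l=7 → 4.
Total orbitals: 1 + 2 + 3 + 4 = 10.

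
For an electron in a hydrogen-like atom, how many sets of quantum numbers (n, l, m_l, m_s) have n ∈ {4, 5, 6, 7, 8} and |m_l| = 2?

Treat each shell separately and count matching orbitals:
n=4 → 4; n=5 → 6; n=6 → 8; n=7 → 10; n=8 → 12.
Orbitals: 4 + 6 + 8 + 10 + 12 = 40. Including both spin states (m_s = ±1/2) gives 2 × 40 = 80 states.

80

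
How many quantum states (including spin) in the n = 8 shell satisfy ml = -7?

The n = 8 shell has l = 0 through 7; check each.
Contributions: l=7 → 1.
Orbitals: 1. Each orbital carries two spin states, so 1 × 2 = 2 states.

2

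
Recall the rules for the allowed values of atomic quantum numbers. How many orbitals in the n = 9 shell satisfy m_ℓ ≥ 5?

With n = 9 the allowed ℓ are 0, 1, …, 8.
The (ℓ, m_ℓ) pairs meeting m_ℓ ≥ 5 give: ℓ=5 → 1; ℓ=6 → 2; ℓ=7 → 3; ℓ=8 → 4.
Total orbitals: 1 + 2 + 3 + 4 = 10.

10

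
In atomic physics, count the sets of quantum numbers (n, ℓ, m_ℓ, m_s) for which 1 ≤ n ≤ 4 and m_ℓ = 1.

Treat each shell separately and count matching orbitals:
n=2 → 1; n=3 → 2; n=4 → 3.
Orbitals: 1 + 2 + 3 = 6. Including both spin states (m_s = ±1/2) gives 2 × 6 = 12 states.

12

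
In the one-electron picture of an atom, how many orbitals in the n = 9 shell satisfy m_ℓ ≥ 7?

3

Per ℓ-value: ℓ=7 → 1; ℓ=8 → 2.
Total orbitals: 1 + 2 = 3.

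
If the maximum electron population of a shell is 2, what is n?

n = 1

2n² = 2 ⇒ n² = 1 ⇒ n = 1.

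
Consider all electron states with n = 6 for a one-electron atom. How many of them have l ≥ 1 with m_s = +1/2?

35

With n = 6 the allowed l are 0, 1, …, 5.
The (l, m_l) pairs meeting l ≥ 1 give: l=1 → 3; l=2 → 5; l=3 → 7; l=4 → 9; l=5 → 11.
Orbitals: 3 + 5 + 7 + 9 + 11 = 35. With m_s fixed to a single value there is one state per orbital, giving 35 states.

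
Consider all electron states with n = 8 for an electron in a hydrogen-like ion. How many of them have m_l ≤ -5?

12

Go through l = 0, …, 7 (the values permitted for n = 8).
The (l, m_l) pairs meeting m_l ≤ -5 give: l=5 → 1; l=6 → 2; l=7 → 3.
Orbitals: 1 + 2 + 3 = 6. Each orbital carries two spin states, so 6 × 2 = 12 states.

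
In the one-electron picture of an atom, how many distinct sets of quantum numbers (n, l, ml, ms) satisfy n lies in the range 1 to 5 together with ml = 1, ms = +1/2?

10

Treat each shell separately and count matching orbitals:
n=2 → 1; n=3 → 2; n=4 → 3; n=5 → 4.
Orbitals: 1 + 2 + 3 + 4 = 10. With ms fixed to +1/2 there is one state per orbital, so 10 states.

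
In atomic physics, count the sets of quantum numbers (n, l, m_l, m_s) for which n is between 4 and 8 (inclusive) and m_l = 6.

6

Count contributing orbitals for each principal shell:
n=7 → 1; n=8 → 2.
Orbitals: 1 + 2 = 3. Including both spin states (m_s = ±1/2) gives 2 × 3 = 6 states.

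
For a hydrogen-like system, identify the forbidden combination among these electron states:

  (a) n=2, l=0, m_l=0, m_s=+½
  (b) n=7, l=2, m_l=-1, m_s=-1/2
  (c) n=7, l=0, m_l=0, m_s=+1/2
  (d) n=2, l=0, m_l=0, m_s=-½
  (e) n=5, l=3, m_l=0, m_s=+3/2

(e)

(e) has m_s = +3/2, but an electron's spin must be ±1/2.
The remaining sets (a), (b), (c), (d) satisfy all four rules.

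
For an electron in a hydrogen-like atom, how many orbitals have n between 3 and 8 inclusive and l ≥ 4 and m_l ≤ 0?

Per-shell orbital counts meeting the constraint:
n=5 → 5; n=6 → 11; n=7 → 18; n=8 → 26.
Total orbitals: 5 + 11 + 18 + 26 = 60.

60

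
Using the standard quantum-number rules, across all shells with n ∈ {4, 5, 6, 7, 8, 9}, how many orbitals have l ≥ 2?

247

Per-shell orbital counts meeting the constraint:
n=4 → 12; n=5 → 21; n=6 → 32; n=7 → 45; n=8 → 60; n=9 → 77.
Total orbitals: 12 + 21 + 32 + 45 + 60 + 77 = 247.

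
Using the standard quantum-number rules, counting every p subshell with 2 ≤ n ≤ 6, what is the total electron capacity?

30

A p subshell (ℓ = 1) exists for every n ≥ 2, so shells n = 2, 3, 4, 5, 6 each contribute one — 5 subshells.
Since each p subshell holds 2(2·1+1) = 6 electrons, the total is 5 × 6 = 30.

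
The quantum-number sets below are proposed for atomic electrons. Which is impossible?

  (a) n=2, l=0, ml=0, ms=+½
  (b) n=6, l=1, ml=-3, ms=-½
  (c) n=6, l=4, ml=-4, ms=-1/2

(b)

(b) has |ml| = 3 > l = 1, violating −l ≤ ml ≤ l.
The remaining sets (a), (c) satisfy all four rules.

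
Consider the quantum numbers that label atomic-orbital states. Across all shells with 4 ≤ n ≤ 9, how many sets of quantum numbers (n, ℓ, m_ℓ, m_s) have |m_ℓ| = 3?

84

Work shell by shell — for each n, count the (ℓ, m_ℓ) pairs that satisfy |m_ℓ| = 3:
n=4 → 2; n=5 → 4; n=6 → 6; n=7 → 8; n=8 → 10; n=9 → 12.
Orbitals: 2 + 4 + 6 + 8 + 10 + 12 = 42. Including both spin states (m_s = ±1/2) gives 2 × 42 = 84 states.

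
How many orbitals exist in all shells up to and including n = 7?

Total orbitals = 1² + 2² + 3² + 4² + 5² + 6² + 7² = 140.

140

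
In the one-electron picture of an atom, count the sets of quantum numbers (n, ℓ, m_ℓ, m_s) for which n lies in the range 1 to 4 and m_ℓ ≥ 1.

20

Treat each shell separately and count matching orbitals:
n=2 → 1; n=3 → 3; n=4 → 6.
Orbitals: 1 + 3 + 6 = 10. Including both spin states (m_s = ±1/2) gives 2 × 10 = 20 states.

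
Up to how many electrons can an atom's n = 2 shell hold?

A shell holds 2n² electrons: 2 × 2² = 2 × 4 = 8.

8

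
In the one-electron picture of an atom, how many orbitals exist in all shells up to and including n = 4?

30

Total orbitals = 1² + 2² + 3² + 4² = 30.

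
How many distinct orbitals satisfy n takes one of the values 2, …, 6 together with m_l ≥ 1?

35

Per-shell orbital counts meeting the constraint:
n=2 → 1; n=3 → 3; n=4 → 6; n=5 → 10; n=6 → 15.
Total orbitals: 1 + 3 + 6 + 10 + 15 = 35.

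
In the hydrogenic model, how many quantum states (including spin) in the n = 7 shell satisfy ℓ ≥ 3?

80

Contributions: ℓ=3 → 7; ℓ=4 → 9; ℓ=5 → 11; ℓ=6 → 13.
Orbitals: 7 + 9 + 11 + 13 = 40. Each orbital carries two spin states, so 40 × 2 = 80 states.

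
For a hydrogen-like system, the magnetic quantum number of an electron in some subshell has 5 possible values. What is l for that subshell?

l = 2

ml ranges over 2l+1 integers, so 2l+1 = 5 ⇒ l = 2.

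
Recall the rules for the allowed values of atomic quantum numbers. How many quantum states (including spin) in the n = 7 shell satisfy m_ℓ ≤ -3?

20

Go through ℓ = 0, …, 6 (the values permitted for n = 7).
Per ℓ-value: ℓ=3 → 1; ℓ=4 → 2; ℓ=5 → 3; ℓ=6 → 4.
Orbitals: 1 + 2 + 3 + 4 = 10. Each orbital carries two spin states, so 10 × 2 = 20 states.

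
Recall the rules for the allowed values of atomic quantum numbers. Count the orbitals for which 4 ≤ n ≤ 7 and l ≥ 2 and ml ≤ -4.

Work shell by shell — for each n, count the (l, ml) pairs that satisfy l ≥ 2 and ml ≤ -4:
n=5 → 1; n=6 → 3; n=7 → 6.
Total orbitals: 1 + 3 + 6 = 10.

10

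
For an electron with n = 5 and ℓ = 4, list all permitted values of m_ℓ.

-4, -3, -2, -1, 0, 1, 2, 3, 4

m_ℓ takes every integer from −ℓ to +ℓ. With ℓ = 4 that gives the 9 values -4, -3, -2, -1, 0, 1, 2, 3, 4.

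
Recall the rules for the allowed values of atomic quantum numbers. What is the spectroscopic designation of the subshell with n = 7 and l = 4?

l = 4 corresponds to the letter 'g', so the subshell is 7g.

7g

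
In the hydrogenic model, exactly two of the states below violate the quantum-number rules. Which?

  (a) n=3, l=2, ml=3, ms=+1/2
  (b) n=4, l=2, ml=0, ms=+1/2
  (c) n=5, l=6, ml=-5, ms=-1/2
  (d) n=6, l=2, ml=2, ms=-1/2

(a) has |ml| = 3 > l = 2, violating −l ≤ ml ≤ l.
(c) has l = 6 ≥ n = 5, violating 0 ≤ l ≤ n−1.
The remaining sets (b), (d) satisfy all four rules.

(a) and (c)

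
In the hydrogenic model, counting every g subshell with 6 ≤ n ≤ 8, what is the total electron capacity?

54

A g subshell (ℓ = 4) exists for every n ≥ 5, so shells n = 6, 7, 8 each contribute one — 3 subshells.
Since each g subshell holds 2(2·4+1) = 18 electrons, the total is 3 × 18 = 54.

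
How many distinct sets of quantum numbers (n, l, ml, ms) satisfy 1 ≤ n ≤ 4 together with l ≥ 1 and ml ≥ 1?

20

Count contributing orbitals for each principal shell:
n=2 → 1; n=3 → 3; n=4 → 6.
Orbitals: 1 + 3 + 6 = 10. Including both spin states (ms = ±1/2) gives 2 × 10 = 20 states.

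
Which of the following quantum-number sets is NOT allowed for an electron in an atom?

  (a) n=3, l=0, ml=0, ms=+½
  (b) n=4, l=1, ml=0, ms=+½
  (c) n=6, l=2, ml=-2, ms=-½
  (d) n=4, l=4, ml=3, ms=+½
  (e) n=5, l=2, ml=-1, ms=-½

(d) has l = 4 ≥ n = 4, violating 0 ≤ l ≤ n−1.
The remaining sets (a), (b), (c), (e) satisfy all four rules.

(d)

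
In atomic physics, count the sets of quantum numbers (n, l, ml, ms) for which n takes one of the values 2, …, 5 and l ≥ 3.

Per-shell orbital counts meeting the constraint:
n=4 → 7; n=5 → 16.
Orbitals: 7 + 16 = 23. Including both spin states (ms = ±1/2) gives 2 × 23 = 46 states.

46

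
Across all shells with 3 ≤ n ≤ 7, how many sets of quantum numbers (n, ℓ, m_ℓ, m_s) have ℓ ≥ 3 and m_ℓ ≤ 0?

100

Count contributing orbitals for each principal shell:
n=4 → 4; n=5 → 9; n=6 → 15; n=7 → 22.
Orbitals: 4 + 9 + 15 + 22 = 50. Including both spin states (m_s = ±1/2) gives 2 × 50 = 100 states.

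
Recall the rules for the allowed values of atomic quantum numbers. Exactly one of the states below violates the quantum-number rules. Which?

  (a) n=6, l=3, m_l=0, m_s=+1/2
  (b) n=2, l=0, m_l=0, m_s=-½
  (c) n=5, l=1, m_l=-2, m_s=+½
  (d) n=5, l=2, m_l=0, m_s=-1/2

(c) has |m_l| = 2 > l = 1, violating −l ≤ m_l ≤ l.
The remaining sets (a), (b), (d) satisfy all four rules.

(c)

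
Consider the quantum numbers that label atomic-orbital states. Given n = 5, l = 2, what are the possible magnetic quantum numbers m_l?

m_l takes every integer from −l to +l. With l = 2 that gives the 5 values -2, -1, 0, 1, 2.

-2, -1, 0, 1, 2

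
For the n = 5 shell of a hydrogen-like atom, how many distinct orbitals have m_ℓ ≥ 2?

For n = 5, ℓ ranges over 0 … 4.
Orbitals with m_ℓ ≥ 2, by ℓ: ℓ=2 → 1; ℓ=3 → 2; ℓ=4 → 3.
Total orbitals: 1 + 2 + 3 = 6.

6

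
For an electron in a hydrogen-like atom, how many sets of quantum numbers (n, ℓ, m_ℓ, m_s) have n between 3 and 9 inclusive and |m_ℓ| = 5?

40

For each n in the range, tally the orbitals obeying |m_ℓ| = 5:
n=6 → 2; n=7 → 4; n=8 → 6; n=9 → 8.
Orbitals: 2 + 4 + 6 + 8 = 20. Including both spin states (m_s = ±1/2) gives 2 × 20 = 40 states.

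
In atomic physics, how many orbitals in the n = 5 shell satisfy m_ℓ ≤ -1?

For n = 5, ℓ ranges over 0 … 4.
The (ℓ, m_ℓ) pairs meeting m_ℓ ≤ -1 give: ℓ=1 → 1; ℓ=2 → 2; ℓ=3 → 3; ℓ=4 → 4.
Total orbitals: 1 + 2 + 3 + 4 = 10.

10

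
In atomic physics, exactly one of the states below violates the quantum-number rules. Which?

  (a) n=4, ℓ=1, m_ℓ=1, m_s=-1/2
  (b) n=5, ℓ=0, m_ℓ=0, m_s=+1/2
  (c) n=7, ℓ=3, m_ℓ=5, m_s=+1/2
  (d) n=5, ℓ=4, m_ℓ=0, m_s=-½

(c)

(c) has |m_ℓ| = 5 > ℓ = 3, violating −ℓ ≤ m_ℓ ≤ ℓ.
The remaining sets (a), (b), (d) satisfy all four rules.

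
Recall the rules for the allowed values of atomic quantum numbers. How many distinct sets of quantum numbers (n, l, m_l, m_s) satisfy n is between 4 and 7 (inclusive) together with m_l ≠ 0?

Treat each shell separately and count matching orbitals:
n=4 → 12; n=5 → 20; n=6 → 30; n=7 → 42.
Orbitals: 12 + 20 + 30 + 42 = 104. Including both spin states (m_s = ±1/2) gives 2 × 104 = 208 states.

208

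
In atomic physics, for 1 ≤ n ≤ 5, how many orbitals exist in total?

Total orbitals = 1² + 2² + 3² + 4² + 5² = 55.

55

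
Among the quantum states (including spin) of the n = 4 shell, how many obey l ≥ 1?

30

Go through l = 0, …, 3 (the values permitted for n = 4).
Per l-value: l=1 → 3; l=2 → 5; l=3 → 7.
Orbitals: 3 + 5 + 7 = 15. Each orbital carries two spin states, so 15 × 2 = 30 states.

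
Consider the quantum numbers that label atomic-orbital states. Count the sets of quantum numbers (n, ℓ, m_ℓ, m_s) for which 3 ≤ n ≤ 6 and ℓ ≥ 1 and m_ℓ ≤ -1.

Work shell by shell — for each n, count the (ℓ, m_ℓ) pairs that satisfy ℓ ≥ 1 and m_ℓ ≤ -1:
n=3 → 3; n=4 → 6; n=5 → 10; n=6 → 15.
Orbitals: 3 + 6 + 10 + 15 = 34. Including both spin states (m_s = ±1/2) gives 2 × 34 = 68 states.

68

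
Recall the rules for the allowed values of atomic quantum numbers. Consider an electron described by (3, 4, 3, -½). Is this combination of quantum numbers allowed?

The orbital quantum number must satisfy 0 ≤ ℓ ≤ n−1. With n = 3 the allowed ℓ values are 0, 1, 2, so ℓ = 4 is out of range.

Not allowed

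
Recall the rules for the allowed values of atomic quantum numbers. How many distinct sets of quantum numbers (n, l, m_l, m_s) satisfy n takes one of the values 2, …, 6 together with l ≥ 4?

Treat each shell separately and count matching orbitals:
n=5 → 9; n=6 → 20.
Orbitals: 9 + 20 = 29. Including both spin states (m_s = ±1/2) gives 2 × 29 = 58 states.

58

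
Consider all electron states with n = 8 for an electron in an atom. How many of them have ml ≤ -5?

12

The n = 8 shell has l = 0 through 7; check each.
Orbitals with ml ≤ -5, by l: l=5 → 1; l=6 → 2; l=7 → 3.
Orbitals: 1 + 2 + 3 = 6. Each orbital carries two spin states, so 6 × 2 = 12 states.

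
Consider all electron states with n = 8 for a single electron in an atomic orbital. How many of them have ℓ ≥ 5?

Contributions: ℓ=5 → 11; ℓ=6 → 13; ℓ=7 → 15.
Orbitals: 11 + 13 + 15 = 39. Each orbital carries two spin states, so 39 × 2 = 78 states.

78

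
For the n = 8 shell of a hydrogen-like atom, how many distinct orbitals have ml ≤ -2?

For n = 8, l ranges over 0 … 7.
The (l, ml) pairs meeting ml ≤ -2 give: l=2 → 1; l=3 → 2; l=4 → 3; l=5 → 4; l=6 → 5; l=7 → 6.
Total orbitals: 1 + 2 + 3 + 4 + 5 + 6 = 21.

21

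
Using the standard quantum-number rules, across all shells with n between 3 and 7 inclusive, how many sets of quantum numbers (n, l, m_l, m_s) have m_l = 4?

Per-shell orbital counts meeting the constraint:
n=5 → 1; n=6 → 2; n=7 → 3.
Orbitals: 1 + 2 + 3 = 6. Including both spin states (m_s = ±1/2) gives 2 × 6 = 12 states.

12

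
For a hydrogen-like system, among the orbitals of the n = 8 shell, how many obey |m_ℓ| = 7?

With n = 8 the allowed ℓ are 0, 1, …, 7.
The (ℓ, m_ℓ) pairs meeting |m_ℓ| = 7 give: ℓ=7 → 2.
Total orbitals: 2.

2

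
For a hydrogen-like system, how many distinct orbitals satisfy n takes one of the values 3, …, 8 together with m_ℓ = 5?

6

Per-shell orbital counts meeting the constraint:
n=6 → 1; n=7 → 2; n=8 → 3.
Total orbitals: 1 + 2 + 3 = 6.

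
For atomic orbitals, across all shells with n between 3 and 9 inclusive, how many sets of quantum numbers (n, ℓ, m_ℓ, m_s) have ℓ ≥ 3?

For each n in the range, tally the orbitals obeying ℓ ≥ 3:
n=4 → 7; n=5 → 16; n=6 → 27; n=7 → 40; n=8 → 55; n=9 → 72.
Orbitals: 7 + 16 + 27 + 40 + 55 + 72 = 217. Including both spin states (m_s = ±1/2) gives 2 × 217 = 434 states.

434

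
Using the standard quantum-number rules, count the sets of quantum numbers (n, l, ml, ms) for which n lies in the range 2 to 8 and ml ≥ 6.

Go shell by shell, enumerating (l, ml) with ml ≥ 6:
n=7 → 1; n=8 → 3.
Orbitals: 1 + 3 = 4. Including both spin states (ms = ±1/2) gives 2 × 4 = 8 states.

8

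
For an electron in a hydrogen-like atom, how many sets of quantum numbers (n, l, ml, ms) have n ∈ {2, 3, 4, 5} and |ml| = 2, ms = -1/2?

Work shell by shell — for each n, count the (l, ml) pairs that satisfy |ml| = 2:
n=3 → 2; n=4 → 4; n=5 → 6.
Orbitals: 2 + 4 + 6 = 12. With ms fixed to -1/2 there is one state per orbital, so 12 states.

12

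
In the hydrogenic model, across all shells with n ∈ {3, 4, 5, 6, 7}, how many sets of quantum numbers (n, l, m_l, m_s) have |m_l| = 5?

Per-shell orbital counts meeting the constraint:
n=6 → 2; n=7 → 4.
Orbitals: 2 + 4 = 6. Including both spin states (m_s = ±1/2) gives 2 × 6 = 12 states.

12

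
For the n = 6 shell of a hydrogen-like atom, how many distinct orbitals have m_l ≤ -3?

6

Orbitals with m_l ≤ -3, by l: l=3 → 1; l=4 → 2; l=5 → 3.
Total orbitals: 1 + 2 + 3 = 6.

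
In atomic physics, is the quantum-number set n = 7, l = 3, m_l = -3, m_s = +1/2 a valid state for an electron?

Allowed

n = 7 is a positive integer. l = 3 satisfies 0 ≤ l ≤ n−1 = 6. m_l = -3 lies in the range −l … +l (here −3 … 3). m_s = +1/2 is one of ±1/2.
All four constraints are satisfied.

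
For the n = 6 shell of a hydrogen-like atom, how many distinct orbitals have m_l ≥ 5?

For n = 6, l ranges over 0 … 5.
Orbitals with m_l ≥ 5, by l: l=5 → 1.
Total orbitals: 1.

1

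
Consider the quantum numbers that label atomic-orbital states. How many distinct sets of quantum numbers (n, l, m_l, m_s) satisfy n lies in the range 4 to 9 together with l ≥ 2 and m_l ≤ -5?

40

Count contributing orbitals for each principal shell:
n=6 → 1; n=7 → 3; n=8 → 6; n=9 → 10.
Orbitals: 1 + 3 + 6 + 10 = 20. Including both spin states (m_s = ±1/2) gives 2 × 20 = 40 states.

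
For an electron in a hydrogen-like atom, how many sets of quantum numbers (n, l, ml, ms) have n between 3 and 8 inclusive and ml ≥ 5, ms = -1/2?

10

Go shell by shell, enumerating (l, ml) with ml ≥ 5:
n=6 → 1; n=7 → 3; n=8 → 6.
Orbitals: 1 + 3 + 6 = 10. With ms fixed to -1/2 there is one state per orbital, so 10 states.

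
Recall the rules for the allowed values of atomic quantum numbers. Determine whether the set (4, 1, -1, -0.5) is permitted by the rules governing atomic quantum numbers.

n = 4 is a positive integer. l = 1 satisfies 0 ≤ l ≤ n−1 = 3. ml = -1 lies in the range −l … +l (here −1 … 1). ms = -1/2 is one of ±1/2.
All four constraints are satisfied.

Yes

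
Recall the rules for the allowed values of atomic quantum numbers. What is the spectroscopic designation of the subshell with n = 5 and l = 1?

5p

l = 1 corresponds to the letter 'p', so the subshell is 5p.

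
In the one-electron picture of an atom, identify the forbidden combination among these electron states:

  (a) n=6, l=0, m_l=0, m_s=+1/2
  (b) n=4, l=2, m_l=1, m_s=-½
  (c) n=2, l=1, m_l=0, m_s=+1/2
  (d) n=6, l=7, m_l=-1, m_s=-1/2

(d)

(d) has l = 7 ≥ n = 6, violating 0 ≤ l ≤ n−1.
The remaining sets (a), (b), (c) satisfy all four rules.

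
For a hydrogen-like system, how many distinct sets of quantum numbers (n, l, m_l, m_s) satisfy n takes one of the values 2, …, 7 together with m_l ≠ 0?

Per-shell orbital counts meeting the constraint:
n=2 → 2; n=3 → 6; n=4 → 12; n=5 → 20; n=6 → 30; n=7 → 42.
Orbitals: 2 + 6 + 12 + 20 + 30 + 42 = 112. Including both spin states (m_s = ±1/2) gives 2 × 112 = 224 states.

224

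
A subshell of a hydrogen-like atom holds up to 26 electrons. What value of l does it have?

2(2l+1) = 26 ⇒ 2l+1 = 13 ⇒ l = 6.

l = 6 (i)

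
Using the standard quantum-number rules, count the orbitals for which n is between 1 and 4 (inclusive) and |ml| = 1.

12

Treat each shell separately and count matching orbitals:
n=2 → 2; n=3 → 4; n=4 → 6.
Total orbitals: 2 + 4 + 6 = 12.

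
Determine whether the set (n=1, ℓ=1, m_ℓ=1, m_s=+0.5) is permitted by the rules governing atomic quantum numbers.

No

The orbital quantum number must satisfy 0 ≤ ℓ ≤ n−1. With n = 1 the allowed ℓ values are 0, so ℓ = 1 is out of range.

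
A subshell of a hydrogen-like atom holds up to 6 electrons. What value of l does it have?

2(2l+1) = 6 ⇒ 2l+1 = 3 ⇒ l = 1.

l = 1 (p)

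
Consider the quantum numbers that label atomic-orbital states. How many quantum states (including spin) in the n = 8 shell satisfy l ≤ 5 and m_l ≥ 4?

The n = 8 shell has l = 0 through 7; check each.
Per l-value: l=4 → 1; l=5 → 2.
Orbitals: 1 + 2 = 3. Each orbital carries two spin states, so 3 × 2 = 6 states.

6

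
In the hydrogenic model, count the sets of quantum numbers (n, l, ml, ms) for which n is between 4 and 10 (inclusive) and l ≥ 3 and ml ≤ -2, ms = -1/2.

112

Go shell by shell, enumerating (l, ml) with l ≥ 3 and ml ≤ -2:
n=4 → 2; n=5 → 5; n=6 → 9; n=7 → 14; n=8 → 20; n=9 → 27; n=10 → 35.
Orbitals: 2 + 5 + 9 + 14 + 20 + 27 + 35 = 112. With ms fixed to -1/2 there is one state per orbital, so 112 states.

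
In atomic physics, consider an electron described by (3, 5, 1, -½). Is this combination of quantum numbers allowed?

Not allowed

The orbital quantum number must satisfy 0 ≤ ℓ ≤ n−1. With n = 3 the allowed ℓ values are 0, 1, 2, so ℓ = 5 is out of range.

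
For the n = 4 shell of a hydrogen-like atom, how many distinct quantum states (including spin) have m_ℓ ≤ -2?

The (ℓ, m_ℓ) pairs meeting m_ℓ ≤ -2 give: ℓ=2 → 1; ℓ=3 → 2.
Orbitals: 1 + 2 = 3. Each orbital carries two spin states, so 3 × 2 = 6 states.

6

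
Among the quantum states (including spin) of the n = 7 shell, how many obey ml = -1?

For n = 7, l ranges over 0 … 6.
Per l-value: l=1 → 1; l=2 → 1; l=3 → 1; l=4 → 1; l=5 → 1; l=6 → 1.
Orbitals: 1 + 1 + 1 + 1 + 1 + 1 = 6. Each orbital carries two spin states, so 6 × 2 = 12 states.

12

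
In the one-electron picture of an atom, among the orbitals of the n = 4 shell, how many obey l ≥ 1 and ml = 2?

2

Orbitals with l ≥ 1 and ml = 2, by l: l=2 → 1; l=3 → 1.
Total orbitals: 1 + 1 = 2.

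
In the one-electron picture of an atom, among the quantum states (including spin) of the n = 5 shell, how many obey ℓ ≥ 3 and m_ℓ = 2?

4

The n = 5 shell has ℓ = 0 through 4; check each.
The (ℓ, m_ℓ) pairs meeting ℓ ≥ 3 and m_ℓ = 2 give: ℓ=3 → 1; ℓ=4 → 1.
Orbitals: 1 + 1 = 2. Each orbital carries two spin states, so 2 × 2 = 4 states.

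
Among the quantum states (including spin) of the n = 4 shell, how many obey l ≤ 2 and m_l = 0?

6

Go through l = 0, …, 3 (the values permitted for n = 4).
Orbitals with l ≤ 2 and m_l = 0, by l: l=0 → 1; l=1 → 1; l=2 → 1.
Orbitals: 1 + 1 + 1 = 3. Each orbital carries two spin states, so 3 × 2 = 6 states.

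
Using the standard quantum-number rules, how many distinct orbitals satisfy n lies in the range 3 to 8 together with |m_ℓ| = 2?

42

Count contributing orbitals for each principal shell:
n=3 → 2; n=4 → 4; n=5 → 6; n=6 → 8; n=7 → 10; n=8 → 12.
Total orbitals: 2 + 4 + 6 + 8 + 10 + 12 = 42.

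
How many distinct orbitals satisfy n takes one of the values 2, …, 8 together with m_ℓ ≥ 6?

Count contributing orbitals for each principal shell:
n=7 → 1; n=8 → 3.
Total orbitals: 1 + 3 = 4.

4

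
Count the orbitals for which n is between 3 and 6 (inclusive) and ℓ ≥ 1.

82

Treat each shell separately and count matching orbitals:
n=3 → 8; n=4 → 15; n=5 → 24; n=6 → 35.
Total orbitals: 8 + 15 + 24 + 35 = 82.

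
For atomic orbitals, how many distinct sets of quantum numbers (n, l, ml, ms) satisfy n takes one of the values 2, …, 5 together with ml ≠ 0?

For each n in the range, tally the orbitals obeying ml ≠ 0:
n=2 → 2; n=3 → 6; n=4 → 12; n=5 → 20.
Orbitals: 2 + 6 + 12 + 20 = 40. Including both spin states (ms = ±1/2) gives 2 × 40 = 80 states.

80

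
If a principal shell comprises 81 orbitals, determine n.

n² = 81 ⇒ n = 9.

n = 9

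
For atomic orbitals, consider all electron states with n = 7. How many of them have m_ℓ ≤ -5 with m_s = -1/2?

3

With n = 7 the allowed ℓ are 0, 1, …, 6.
The (ℓ, m_ℓ) pairs meeting m_ℓ ≤ -5 give: ℓ=5 → 1; ℓ=6 → 2.
Orbitals: 1 + 2 = 3. With m_s fixed to a single value there is one state per orbital, giving 3 states.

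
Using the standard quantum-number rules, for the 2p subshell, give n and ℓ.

The leading integer gives n = 2; the letter 'p' means ℓ = 1.

n = 2, ℓ = 1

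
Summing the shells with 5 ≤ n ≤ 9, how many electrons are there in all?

Shell n has n² orbitals: 5²=25 + 6²=36 + 7²=49 + 8²=64 + 9²=81 = 255 orbitals.
Two spin states per orbital: 2 × 255 = 510 electrons.

510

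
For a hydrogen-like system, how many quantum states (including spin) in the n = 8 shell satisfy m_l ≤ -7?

2

For n = 8, l ranges over 0 … 7.
Per l-value: l=7 → 1.
Orbitals: 1. Each orbital carries two spin states, so 1 × 2 = 2 states.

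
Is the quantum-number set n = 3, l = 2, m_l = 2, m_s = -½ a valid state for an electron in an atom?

Allowed

n = 3 is a positive integer. l = 2 satisfies 0 ≤ l ≤ n−1 = 2. m_l = 2 lies in the range −l … +l (here −2 … 2). m_s = -1/2 is one of ±1/2.
All four constraints are satisfied.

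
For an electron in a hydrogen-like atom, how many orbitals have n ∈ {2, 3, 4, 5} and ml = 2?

6

Count contributing orbitals for each principal shell:
n=3 → 1; n=4 → 2; n=5 → 3.
Total orbitals: 1 + 2 + 3 = 6.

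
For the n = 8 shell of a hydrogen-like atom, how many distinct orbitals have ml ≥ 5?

Go through l = 0, …, 7 (the values permitted for n = 8).
Contributions: l=5 → 1; l=6 → 2; l=7 → 3.
Total orbitals: 1 + 2 + 3 = 6.

6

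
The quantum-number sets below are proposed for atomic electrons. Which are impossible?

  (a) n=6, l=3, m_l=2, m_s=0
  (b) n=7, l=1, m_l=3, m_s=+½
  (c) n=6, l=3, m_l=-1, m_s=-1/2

(a) has m_s = 0, but an electron's spin must be ±1/2.
(b) has |m_l| = 3 > l = 1, violating −l ≤ m_l ≤ l.
The remaining set (c) satisfies all four rules.

(a) and (b)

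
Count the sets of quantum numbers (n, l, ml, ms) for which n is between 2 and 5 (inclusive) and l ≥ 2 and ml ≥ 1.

32

Work shell by shell — for each n, count the (l, ml) pairs that satisfy l ≥ 2 and ml ≥ 1:
n=3 → 2; n=4 → 5; n=5 → 9.
Orbitals: 2 + 5 + 9 = 16. Including both spin states (ms = ±1/2) gives 2 × 16 = 32 states.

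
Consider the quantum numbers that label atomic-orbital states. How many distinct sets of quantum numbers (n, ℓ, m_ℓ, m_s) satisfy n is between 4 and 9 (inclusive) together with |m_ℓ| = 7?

12

Per-shell orbital counts meeting the constraint:
n=8 → 2; n=9 → 4.
Orbitals: 2 + 4 = 6. Including both spin states (m_s = ±1/2) gives 2 × 6 = 12 states.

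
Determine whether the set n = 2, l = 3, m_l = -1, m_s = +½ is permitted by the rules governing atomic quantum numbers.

Not allowed

The orbital quantum number must satisfy 0 ≤ l ≤ n−1. With n = 2 the allowed l values are 0, 1, so l = 3 is out of range.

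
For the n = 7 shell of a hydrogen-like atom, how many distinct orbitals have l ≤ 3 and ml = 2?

The n = 7 shell has l = 0 through 6; check each.
The (l, ml) pairs meeting l ≤ 3 and ml = 2 give: l=2 → 1; l=3 → 1.
Total orbitals: 1 + 1 = 2.

2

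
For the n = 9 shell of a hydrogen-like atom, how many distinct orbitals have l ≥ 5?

The (l, m_l) pairs meeting l ≥ 5 give: l=5 → 11; l=6 → 13; l=7 → 15; l=8 → 17.
Total orbitals: 11 + 13 + 15 + 17 = 56.

56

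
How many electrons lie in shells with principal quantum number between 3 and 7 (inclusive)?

Shell n has n² orbitals: 3²=9 + 4²=16 + 5²=25 + 6²=36 + 7²=49 = 135 orbitals.
Two spin states per orbital: 2 × 135 = 270 electrons.

270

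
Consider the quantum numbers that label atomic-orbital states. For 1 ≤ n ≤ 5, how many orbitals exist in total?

55

Total orbitals = 1² + 2² + 3² + 4² + 5² = 55.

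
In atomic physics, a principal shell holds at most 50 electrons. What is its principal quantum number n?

n = 5

2n² = 50 ⇒ n² = 25 ⇒ n = 5.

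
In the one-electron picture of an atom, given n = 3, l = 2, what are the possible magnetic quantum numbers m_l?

m_l takes every integer from −l to +l. With l = 2 that gives the 5 values -2, -1, 0, 1, 2.

-2, -1, 0, 1, 2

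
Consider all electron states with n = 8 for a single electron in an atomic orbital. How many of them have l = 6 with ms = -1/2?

13

For n = 8, l ranges over 0 … 7.
Per l-value: l=6 → 13.
Orbitals: 13. With ms fixed to a single value there is one state per orbital, giving 13 states.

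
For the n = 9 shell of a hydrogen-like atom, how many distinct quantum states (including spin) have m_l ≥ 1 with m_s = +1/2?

Orbitals with m_l ≥ 1, by l: l=1 → 1; l=2 → 2; l=3 → 3; l=4 → 4; l=5 → 5; l=6 → 6; l=7 → 7; l=8 → 8.
Orbitals: 1 + 2 + 3 + 4 + 5 + 6 + 7 + 8 = 36. With m_s fixed to a single value there is one state per orbital, giving 36 states.

36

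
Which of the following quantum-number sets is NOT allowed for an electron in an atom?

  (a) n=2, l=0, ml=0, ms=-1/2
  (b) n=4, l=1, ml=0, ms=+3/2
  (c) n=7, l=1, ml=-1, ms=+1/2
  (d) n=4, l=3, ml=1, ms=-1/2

(b) has ms = +3/2, but an electron's spin must be ±1/2.
The remaining sets (a), (c), (d) satisfy all four rules.

(b)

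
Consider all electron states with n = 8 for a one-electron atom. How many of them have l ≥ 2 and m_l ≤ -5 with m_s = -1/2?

With n = 8 the allowed l are 0, 1, …, 7.
The (l, m_l) pairs meeting l ≥ 2 and m_l ≤ -5 give: l=5 → 1; l=6 → 2; l=7 → 3.
Orbitals: 1 + 2 + 3 = 6. With m_s fixed to a single value there is one state per orbital, giving 6 states.

6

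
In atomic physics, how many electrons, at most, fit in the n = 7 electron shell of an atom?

98

A shell holds 2n² electrons: 2 × 7² = 2 × 49 = 98.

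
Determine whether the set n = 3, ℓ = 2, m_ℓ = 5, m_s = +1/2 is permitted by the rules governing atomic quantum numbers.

No

The magnetic quantum number must satisfy −ℓ ≤ m_ℓ ≤ ℓ. With ℓ = 2, m_ℓ can only be -2, -1, 0, 1, 2, so m_ℓ = 5 is forbidden.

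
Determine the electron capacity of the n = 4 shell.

32

A shell holds 2n² electrons: 2 × 4² = 2 × 16 = 32.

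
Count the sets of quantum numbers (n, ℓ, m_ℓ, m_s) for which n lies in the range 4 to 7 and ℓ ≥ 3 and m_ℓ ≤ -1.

80

Count contributing orbitals for each principal shell:
n=4 → 3; n=5 → 7; n=6 → 12; n=7 → 18.
Orbitals: 3 + 7 + 12 + 18 = 40. Including both spin states (m_s = ±1/2) gives 2 × 40 = 80 states.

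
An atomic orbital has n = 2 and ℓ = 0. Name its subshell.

2s

ℓ = 0 corresponds to the letter 's', so the subshell is 2s.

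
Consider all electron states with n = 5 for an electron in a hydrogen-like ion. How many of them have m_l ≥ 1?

20

With n = 5 the allowed l are 0, 1, …, 4.
The (l, m_l) pairs meeting m_l ≥ 1 give: l=1 → 1; l=2 → 2; l=3 → 3; l=4 → 4.
Orbitals: 1 + 2 + 3 + 4 = 10. Each orbital carries two spin states, so 10 × 2 = 20 states.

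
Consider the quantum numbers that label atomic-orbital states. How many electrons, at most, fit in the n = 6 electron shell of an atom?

72

A shell holds 2n² electrons: 2 × 6² = 2 × 36 = 72.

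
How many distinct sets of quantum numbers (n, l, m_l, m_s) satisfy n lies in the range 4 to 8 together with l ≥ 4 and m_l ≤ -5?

Go shell by shell, enumerating (l, m_l) with l ≥ 4 and m_l ≤ -5:
n=6 → 1; n=7 → 3; n=8 → 6.
Orbitals: 1 + 3 + 6 = 10. Including both spin states (m_s = ±1/2) gives 2 × 10 = 20 states.

20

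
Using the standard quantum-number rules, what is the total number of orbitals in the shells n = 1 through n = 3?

Shell n has n² orbitals: 1²=1 + 2²=4 + 3²=9 = 14 orbitals.

14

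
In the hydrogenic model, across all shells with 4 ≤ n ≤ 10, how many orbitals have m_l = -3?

Count contributing orbitals for each principal shell:
n=4 → 1; n=5 → 2; n=6 → 3; n=7 → 4; n=8 → 5; n=9 → 6; n=10 → 7.
Total orbitals: 1 + 2 + 3 + 4 + 5 + 6 + 7 = 28.

28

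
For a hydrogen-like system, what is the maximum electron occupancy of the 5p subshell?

6

A subshell with ℓ = 1 has 2ℓ+1 = 3 orbitals, each holding 2 electrons (spin ±1/2), so 3 × 2 = 6.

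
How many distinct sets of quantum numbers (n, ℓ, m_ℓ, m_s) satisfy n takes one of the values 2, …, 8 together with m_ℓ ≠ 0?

336

Go shell by shell, enumerating (ℓ, m_ℓ) with m_ℓ ≠ 0:
n=2 → 2; n=3 → 6; n=4 → 12; n=5 → 20; n=6 → 30; n=7 → 42; n=8 → 56.
Orbitals: 2 + 6 + 12 + 20 + 30 + 42 + 56 = 168. Including both spin states (m_s = ±1/2) gives 2 × 168 = 336 states.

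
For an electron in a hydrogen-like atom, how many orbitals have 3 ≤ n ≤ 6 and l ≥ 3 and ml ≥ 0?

For each n in the range, tally the orbitals obeying l ≥ 3 and ml ≥ 0:
n=4 → 4; n=5 → 9; n=6 → 15.
Total orbitals: 4 + 9 + 15 = 28.

28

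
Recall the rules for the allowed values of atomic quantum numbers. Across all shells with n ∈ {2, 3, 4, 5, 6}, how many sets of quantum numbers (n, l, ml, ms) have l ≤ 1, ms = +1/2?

Treat each shell separately and count matching orbitals:
n=2 → 4; n=3 → 4; n=4 → 4; n=5 → 4; n=6 → 4.
Orbitals: 4 + 4 + 4 + 4 + 4 = 20. With ms fixed to +1/2 there is one state per orbital, so 20 states.

20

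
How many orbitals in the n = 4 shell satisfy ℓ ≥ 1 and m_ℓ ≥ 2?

3

For n = 4, ℓ ranges over 0 … 3.
Contributions: ℓ=2 → 1; ℓ=3 → 2.
Total orbitals: 1 + 2 = 3.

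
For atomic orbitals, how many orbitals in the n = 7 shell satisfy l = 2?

5

With n = 7 the allowed l are 0, 1, …, 6.
Contributions: l=2 → 5.
Total orbitals: 5.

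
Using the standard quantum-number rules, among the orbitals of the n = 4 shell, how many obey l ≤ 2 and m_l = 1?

For n = 4, l ranges over 0 … 3.
The (l, m_l) pairs meeting l ≤ 2 and m_l = 1 give: l=1 → 1; l=2 → 1.
Total orbitals: 1 + 1 = 2.

2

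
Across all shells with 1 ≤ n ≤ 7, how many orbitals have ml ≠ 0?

112

Per-shell orbital counts meeting the constraint:
n=2 → 2; n=3 → 6; n=4 → 12; n=5 → 20; n=6 → 30; n=7 → 42.
Total orbitals: 2 + 6 + 12 + 20 + 30 + 42 = 112.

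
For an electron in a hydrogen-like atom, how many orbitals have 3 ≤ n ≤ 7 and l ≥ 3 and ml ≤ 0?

Per-shell orbital counts meeting the constraint:
n=4 → 4; n=5 → 9; n=6 → 15; n=7 → 22.
Total orbitals: 4 + 9 + 15 + 22 = 50.

50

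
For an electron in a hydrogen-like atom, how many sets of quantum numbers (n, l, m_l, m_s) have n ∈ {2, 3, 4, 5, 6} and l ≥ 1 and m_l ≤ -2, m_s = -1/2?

Treat each shell separately and count matching orbitals:
n=3 → 1; n=4 → 3; n=5 → 6; n=6 → 10.
Orbitals: 1 + 3 + 6 + 10 = 20. With m_s fixed to -1/2 there is one state per orbital, so 20 states.

20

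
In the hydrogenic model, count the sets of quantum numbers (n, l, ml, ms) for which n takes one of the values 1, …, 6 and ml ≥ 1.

70

Work shell by shell — for each n, count the (l, ml) pairs that satisfy ml ≥ 1:
n=2 → 1; n=3 → 3; n=4 → 6; n=5 → 10; n=6 → 15.
Orbitals: 1 + 3 + 6 + 10 + 15 = 35. Including both spin states (ms = ±1/2) gives 2 × 35 = 70 states.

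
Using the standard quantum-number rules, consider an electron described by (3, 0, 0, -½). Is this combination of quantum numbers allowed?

Valid

n = 3 is a positive integer. l = 0 satisfies 0 ≤ l ≤ n−1 = 2. ml = 0 lies in the range −l … +l (here 0). ms = -1/2 is one of ±1/2.
All four constraints are satisfied.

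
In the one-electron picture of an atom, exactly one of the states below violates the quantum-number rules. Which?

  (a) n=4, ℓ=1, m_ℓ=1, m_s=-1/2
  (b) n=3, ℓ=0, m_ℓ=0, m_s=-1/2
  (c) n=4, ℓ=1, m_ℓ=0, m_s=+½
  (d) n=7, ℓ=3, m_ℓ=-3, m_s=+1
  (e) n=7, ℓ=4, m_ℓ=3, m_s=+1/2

(d)

(d) has m_s = +1, but an electron's spin must be ±1/2.
The remaining sets (a), (b), (c), (e) satisfy all four rules.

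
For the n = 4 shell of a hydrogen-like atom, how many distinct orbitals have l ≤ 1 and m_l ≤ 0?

3

For n = 4, l ranges over 0 … 3.
Orbitals with l ≤ 1 and m_l ≤ 0, by l: l=0 → 1; l=1 → 2.
Total orbitals: 1 + 2 = 3.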